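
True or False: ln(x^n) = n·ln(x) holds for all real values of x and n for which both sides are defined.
True.

Claim: ln(x^n) = n·ln(x).
Reasoning: The right side requires x > 0. For x > 0, x^n = (e^(ln x))^n = e^(n·ln x), so taking ln of both sides gives ln(x^n) = n·ln(x).
So the two sides agree for all real values of x and n for which both sides are defined.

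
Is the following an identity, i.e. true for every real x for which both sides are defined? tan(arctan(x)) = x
Claim: tan(arctan(x)) = x.
Reasoning: For every real x, arctan(x) is by definition the angle in (-π/2, π/2) whose tangent equals x. Taking the tangent of that angle returns x.
So the two sides agree for every real x for which both sides are defined.

Conclusion: Yes, this is an identity.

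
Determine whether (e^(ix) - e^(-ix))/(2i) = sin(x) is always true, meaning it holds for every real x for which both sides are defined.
Yes, this is an identity.

Claim: (e^(ix) - e^(-ix))/(2i) = sin(x).
Reasoning: By Euler's formula e^(ix) = cos(x) + i·sin(x) and e^(-ix) = cos(x) - i·sin(x). Subtracting cancels the cosine terms: e^(ix) - e^(-ix) = 2i·sin(x); divide by 2i.
So the two sides agree for every real x for which both sides are defined.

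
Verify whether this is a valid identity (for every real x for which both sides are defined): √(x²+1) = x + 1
No, this is NOT an identity.

Claim: √(x²+1) = x + 1.
Test a specific point where both sides are defined: x = 2.
LHS = √(x²+1) ≈ 2.2361
RHS = x + 1 ≈ 3.0000
Since 2.2361 ≠ 3.0000, the equation fails at this point, so it cannot hold for every real x for which both sides are defined.
(x+1)² = x² + 2x + 1 ≠ x² + 1 unless x = 0.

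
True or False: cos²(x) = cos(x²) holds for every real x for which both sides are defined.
Claim: cos²(x) = cos(x²).
Test a specific point where both sides are defined: x = -π/3.
LHS = cos²(x) ≈ 0.2500
RHS = cos(x²) ≈ 0.4566
Since 0.2500 ≠ 0.4566, the equation fails at this point, so it cannot hold for every real x for which both sides are defined.
cos²(x) means (cos x)², squaring the output; cos(x²) squares the input. These are different functions.

Conclusion: False.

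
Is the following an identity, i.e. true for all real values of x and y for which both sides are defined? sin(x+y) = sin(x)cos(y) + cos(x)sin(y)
Claim: sin(x+y) = sin(x)cos(y) + cos(x)sin(y).
Reasoning: By Euler's formula e^(i(x+y)) = e^(ix)·e^(iy) = (cos x + i·sin x)(cos y + i·sin y). The imaginary part of the left side is sin(x+y); the imaginary part of the product is sin(x)cos(y) + cos(x)sin(y).
So the two sides agree for all real values of x and y for which both sides are defined.

Conclusion: Yes, this is an identity.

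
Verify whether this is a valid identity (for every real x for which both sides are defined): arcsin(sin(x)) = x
No, this is NOT an identity.

Claim: arcsin(sin(x)) = x.
Test a specific point where both sides are defined: x = 2π/3.
LHS = arcsin(sin(x)) ≈ 1.0472
RHS = x ≈ 2.0944
Since 1.0472 ≠ 2.0944, the equation fails at this point, so it cannot hold for every real x for which both sides are defined.
arcsin only returns values in [-π/2, π/2], so arcsin(sin(x)) = x holds only for x in that interval, not for all real x.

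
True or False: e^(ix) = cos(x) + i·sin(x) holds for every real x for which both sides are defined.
True.

Claim: e^(ix) = cos(x) + i·sin(x).
Reasoning: Euler's formula. Expand e^(ix) = Σ (ix)^k / k!. Since i² = -1, the even-k terms are Σ (-1)^m x^(2m)/(2m)! = cos(x) and the odd-k terms are i · Σ (-1)^m x^(2m+1)/(2m+1)! = i·sin(x).
So the two sides agree for every real x for which both sides are defined.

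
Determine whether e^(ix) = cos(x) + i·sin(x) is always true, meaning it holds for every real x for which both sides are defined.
Claim: e^(ix) = cos(x) + i·sin(x).
Reasoning: Euler's formula. Expand e^(ix) = Σ (ix)^k / k!. Since i² = -1, the even-k terms are Σ (-1)^m x^(2m)/(2m)! = cos(x) and the odd-k terms are i · Σ (-1)^m x^(2m+1)/(2m+1)! = i·sin(x).
So the two sides agree for every real x for which both sides are defined.

Conclusion: Yes, this is an identity.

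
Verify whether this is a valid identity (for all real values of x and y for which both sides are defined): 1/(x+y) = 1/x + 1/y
Claim: 1/(x+y) = 1/x + 1/y.
Test a specific point where both sides are defined: x = 5, y = -2.
LHS = 1/(x+y) ≈ 0.3333
RHS = 1/x + 1/y ≈ -0.3000
Since 0.3333 ≠ -0.3000, the equation fails at this point, so it cannot hold for all real values of x and y for which both sides are defined.
1/x + 1/y = (x+y)/(xy), which is not 1/(x+y).

Conclusion: No, this is NOT an identity.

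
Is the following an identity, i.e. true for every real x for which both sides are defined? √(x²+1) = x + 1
Claim: √(x²+1) = x + 1.
Test a specific point where both sides are defined: x = 3.
LHS = √(x²+1) ≈ 3.1623
RHS = x + 1 ≈ 4.0000
Since 3.1623 ≠ 4.0000, the equation fails at this point, so it cannot hold for every real x for which both sides are defined.
(x+1)² = x² + 2x + 1 ≠ x² + 1 unless x = 0.

Conclusion: No, this is NOT an identity.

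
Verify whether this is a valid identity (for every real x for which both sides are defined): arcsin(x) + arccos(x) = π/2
Claim: arcsin(x) + arccos(x) = π/2.
Reasoning: Both sides are defined for -1 ≤ x ≤ 1. Let θ = arcsin(x), so sin θ = x and θ ∈ [-π/2, π/2]. Then cos(π/2 - θ) = sin θ = x and π/2 - θ ∈ [0, π], which is exactly the range of arccos, so arccos(x) = π/2 - θ. Adding: arcsin(x) + arccos(x) = θ + (π/2 - θ) = π/2.
So the two sides agree for every real x for which both sides are defined.

Conclusion: Yes, this is an identity.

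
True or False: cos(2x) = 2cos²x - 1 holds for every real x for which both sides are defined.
Claim: cos(2x) = 2cos²x - 1.
Reasoning: cos(2x) = cos²x - sin²x. Replace sin²x by 1 - cos²x: cos²x - (1 - cos²x) = 2cos²x - 1.
So the two sides agree for every real x for which both sides are defined.

Conclusion: True.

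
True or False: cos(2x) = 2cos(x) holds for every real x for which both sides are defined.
Claim: cos(2x) = 2cos(x).
Test a specific point where both sides are defined: x = -π/3.
LHS = cos(2x) ≈ -0.5000
RHS = 2cos(x) ≈ 1.0000
Since -0.5000 ≠ 1.0000, the equation fails at this point, so it cannot hold for every real x for which both sides are defined.
The correct double-angle formula is cos(2x) = cos²x - sin²x.

Conclusion: False.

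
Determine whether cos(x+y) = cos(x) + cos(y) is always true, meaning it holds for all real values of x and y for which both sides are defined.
Claim: cos(x+y) = cos(x) + cos(y).
Test a specific point where both sides are defined: x = 3π/4, y = 3π/4.
LHS = cos(x+y) ≈ 0.0000
RHS = cos(x) + cos(y) ≈ -1.4142
Since 0.0000 ≠ -1.4142, the equation fails at this point, so it cannot hold for all real values of x and y for which both sides are defined.
The correct expansion is cos(x+y) = cos(x)cos(y) - sin(x)sin(y); cosine is not additive.

Conclusion: No, this is NOT an identity.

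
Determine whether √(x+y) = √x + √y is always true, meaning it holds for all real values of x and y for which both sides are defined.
Claim: √(x+y) = √x + √y.
Test a specific point where both sides are defined: x = 5, y = 1.
LHS = √(x+y) ≈ 2.4495
RHS = √x + √y ≈ 3.2361
Since 2.4495 ≠ 3.2361, the equation fails at this point, so it cannot hold for all real values of x and y for which both sides are defined.
Squaring the right side gives x + 2√(xy) + y, not x + y.

Conclusion: No, this is NOT an identity.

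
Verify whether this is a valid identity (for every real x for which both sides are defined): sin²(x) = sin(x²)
No, this is NOT an identity.

Claim: sin²(x) = sin(x²).
Test a specific point where both sides are defined: x = -π/2.
LHS = sin²(x) ≈ 1.0000
RHS = sin(x²) ≈ 0.6243
Since 1.0000 ≠ 0.6243, the equation fails at this point, so it cannot hold for every real x for which both sides are defined.
sin²(x) means (sin x)², squaring the output; sin(x²) squares the input. These are different functions.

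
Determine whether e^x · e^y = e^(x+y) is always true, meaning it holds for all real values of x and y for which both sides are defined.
Yes, this is an identity.

Claim: e^x · e^y = e^(x+y).
Reasoning: This is the law of exponents for a common base: multiplying powers adds exponents. E.g. from the series, (Σ x^j/j!)(Σ y^k/k!) = Σ_m (Σ_{j+k=m} x^j y^k/(j!k!)) = Σ_m (x+y)^m/m! by the binomial theorem.
So the two sides agree for all real values of x and y for which both sides are defined.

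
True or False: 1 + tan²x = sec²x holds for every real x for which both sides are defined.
Claim: 1 + tan²x = sec²x.
Reasoning: Start from sin²x + cos²x = 1 and divide every term by cos²x (allowed wherever tan x and sec x are defined): tan²x + 1 = 1/cos²x = sec²x.
So the two sides agree for every real x for which both sides are defined.

Conclusion: True.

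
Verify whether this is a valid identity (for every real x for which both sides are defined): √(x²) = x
No, this is NOT an identity.

Claim: √(x²) = x.
Test a specific point where both sides are defined: x = -2.
LHS = √(x²) ≈ 2.0000
RHS = x ≈ -2.0000
Since 2.0000 ≠ -2.0000, the equation fails at this point, so it cannot hold for every real x for which both sides are defined.
√(x²) = |x|, which differs from x whenever x < 0 (both sides are defined for every real x).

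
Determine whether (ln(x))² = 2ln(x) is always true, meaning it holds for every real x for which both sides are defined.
Claim: (ln(x))² = 2ln(x).
Test a specific point where both sides are defined: x = 5.
LHS = (ln(x))² ≈ 2.5903
RHS = 2ln(x) ≈ 3.2189
Since 2.5903 ≠ 3.2189, the equation fails at this point, so it cannot hold for every real x for which both sides are defined.
2ln(x) equals ln(x²), which is not the same as (ln x)².

Conclusion: No, this is NOT an identity.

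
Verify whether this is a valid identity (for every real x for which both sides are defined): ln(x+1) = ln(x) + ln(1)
No, this is NOT an identity.

Claim: ln(x+1) = ln(x) + ln(1).
Test a specific point where both sides are defined: x = 5.
LHS = ln(x+1) ≈ 1.7918
RHS = ln(x) + ln(1) ≈ 1.6094
Since 1.7918 ≠ 1.6094, the equation fails at this point, so it cannot hold for every real x for which both sides are defined.
ln(1) = 0, so the right side is just ln(x), which differs from ln(x+1).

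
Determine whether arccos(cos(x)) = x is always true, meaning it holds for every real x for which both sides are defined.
No, this is NOT an identity.

Claim: arccos(cos(x)) = x.
Test a specific point where both sides are defined: x = -π/6.
LHS = arccos(cos(x)) ≈ 0.5236
RHS = x ≈ -0.5236
Since 0.5236 ≠ -0.5236, the equation fails at this point, so it cannot hold for every real x for which both sides are defined.
arccos only returns values in [0, π], so arccos(cos(x)) = x holds only for x in that interval, not for all real x.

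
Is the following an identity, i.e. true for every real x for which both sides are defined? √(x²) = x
No, this is NOT an identity.

Claim: √(x²) = x.
Test a specific point where both sides are defined: x = -3.
LHS = √(x²) ≈ 3.0000
RHS = x ≈ -3.0000
Since 3.0000 ≠ -3.0000, the equation fails at this point, so it cannot hold for every real x for which both sides are defined.
√(x²) = |x|, which differs from x whenever x < 0 (both sides are defined for every real x).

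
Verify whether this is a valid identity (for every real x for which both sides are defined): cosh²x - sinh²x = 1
Yes, this is an identity.

Claim: cosh²x - sinh²x = 1.
Reasoning: With cosh(x) = (e^x + e^-x)/2 and sinh(x) = (e^x - e^-x)/2: cosh²x = (e^(2x) + 2 + e^(-2x))/4 and sinh²x = (e^(2x) - 2 + e^(-2x))/4. Subtracting leaves 4/4 = 1.
So the two sides agree for every real x for which both sides are defined.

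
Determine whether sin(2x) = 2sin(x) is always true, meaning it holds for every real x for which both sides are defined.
No, this is NOT an identity.

Claim: sin(2x) = 2sin(x).
Test a specific point where both sides are defined: x = 3π/4.
LHS = sin(2x) ≈ -1.0000
RHS = 2sin(x) ≈ 1.4142
Since -1.0000 ≠ 1.4142, the equation fails at this point, so it cannot hold for every real x for which both sides are defined.
The correct double-angle formula is sin(2x) = 2sin(x)cos(x).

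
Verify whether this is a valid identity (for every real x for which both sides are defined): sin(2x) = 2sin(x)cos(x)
Claim: sin(2x) = 2sin(x)cos(x).
Reasoning: Put y = x in the addition formula sin(x+y) = sin(x)cos(y) + cos(x)sin(y): sin(2x) = sin(x)cos(x) + cos(x)sin(x) = 2sin(x)cos(x).
So the two sides agree for every real x for which both sides are defined.

Conclusion: Yes, this is an identity.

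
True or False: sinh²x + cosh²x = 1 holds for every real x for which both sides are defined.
False.

Claim: sinh²x + cosh²x = 1.
Test a specific point where both sides are defined: x = -3.
LHS = sinh²x + cosh²x ≈ 201.7156
RHS = 1 ≈ 1.0000
Since 201.7156 ≠ 1.0000, the equation fails at this point, so it cannot hold for every real x for which both sides are defined.
The correct hyperbolic identity is cosh²x - sinh²x = 1 (a difference); the sum sinh²x + cosh²x equals cosh(2x).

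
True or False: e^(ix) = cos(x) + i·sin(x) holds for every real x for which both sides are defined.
True.

Claim: e^(ix) = cos(x) + i·sin(x).
Reasoning: Euler's formula. Expand e^(ix) = Σ (ix)^k / k!. Since i² = -1, the even-k terms are Σ (-1)^m x^(2m)/(2m)! = cos(x) and the odd-k terms are i · Σ (-1)^m x^(2m+1)/(2m+1)! = i·sin(x).
So the two sides agree for every real x for which both sides are defined.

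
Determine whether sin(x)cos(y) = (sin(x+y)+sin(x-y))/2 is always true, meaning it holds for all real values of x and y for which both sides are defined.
Yes, this is an identity.

Claim: sin(x)cos(y) = (sin(x+y)+sin(x-y))/2.
Reasoning: sin(x+y) = sin(x)cos(y) + cos(x)sin(y) and sin(x-y) = sin(x)cos(y) - cos(x)sin(y). Adding, sin(x+y) + sin(x-y) = 2sin(x)cos(y); divide by 2.
So the two sides agree for all real values of x and y for which both sides are defined.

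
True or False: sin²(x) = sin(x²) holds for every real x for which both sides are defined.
Claim: sin²(x) = sin(x²).
Test a specific point where both sides are defined: x = π.
LHS = sin²(x) ≈ 0.0000
RHS = sin(x²) ≈ -0.4303
Since 0.0000 ≠ -0.4303, the equation fails at this point, so it cannot hold for every real x for which both sides are defined.
sin²(x) means (sin x)², squaring the output; sin(x²) squares the input. These are different functions.

Conclusion: False.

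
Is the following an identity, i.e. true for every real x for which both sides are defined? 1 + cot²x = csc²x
Yes, this is an identity.

Claim: 1 + cot²x = csc²x.
Reasoning: Start from sin²x + cos²x = 1 and divide every term by sin²x (allowed wherever cot x and csc x are defined): 1 + cot²x = 1/sin²x = csc²x.
So the two sides agree for every real x for which both sides are defined.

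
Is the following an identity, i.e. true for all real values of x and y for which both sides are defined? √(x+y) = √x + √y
No, this is NOT an identity.

Claim: √(x+y) = √x + √y.
Test a specific point where both sides are defined: x = 2, y = 1/2.
LHS = √(x+y) ≈ 1.5811
RHS = √x + √y ≈ 2.1213
Since 1.5811 ≠ 2.1213, the equation fails at this point, so it cannot hold for all real values of x and y for which both sides are defined.
Squaring the right side gives x + 2√(xy) + y, not x + y.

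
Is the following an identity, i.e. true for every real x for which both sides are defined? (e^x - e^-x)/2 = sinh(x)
Yes, this is an identity.

Claim: (e^x - e^-x)/2 = sinh(x).
Reasoning: This is exactly the definition of the hyperbolic sine: sinh(x) := (e^x - e^-x)/2.
So the two sides agree for every real x for which both sides are defined.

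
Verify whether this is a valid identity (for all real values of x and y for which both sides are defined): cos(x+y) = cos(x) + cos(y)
No, this is NOT an identity.

Claim: cos(x+y) = cos(x) + cos(y).
Test a specific point where both sides are defined: x = π/6, y = 3π/4.
LHS = cos(x+y) ≈ -0.9659
RHS = cos(x) + cos(y) ≈ 0.1589
Since -0.9659 ≠ 0.1589, the equation fails at this point, so it cannot hold for all real values of x and y for which both sides are defined.
The correct expansion is cos(x+y) = cos(x)cos(y) - sin(x)sin(y); cosine is not additive.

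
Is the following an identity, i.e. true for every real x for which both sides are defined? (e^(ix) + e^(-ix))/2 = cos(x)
Yes, this is an identity.

Claim: (e^(ix) + e^(-ix))/2 = cos(x).
Reasoning: By Euler's formula e^(ix) = cos(x) + i·sin(x) and e^(-ix) = cos(x) - i·sin(x). Adding cancels the sine terms: e^(ix) + e^(-ix) = 2cos(x); divide by 2.
So the two sides agree for every real x for which both sides are defined.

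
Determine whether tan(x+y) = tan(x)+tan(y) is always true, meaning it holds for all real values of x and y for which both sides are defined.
Claim: tan(x+y) = tan(x)+tan(y).
Test a specific point where both sides are defined: x = -π/3, y = -π/3.
LHS = tan(x+y) ≈ 1.7321
RHS = tan(x)+tan(y) ≈ -3.4641
Since 1.7321 ≠ -3.4641, the equation fails at this point, so it cannot hold for all real values of x and y for which both sides are defined.
The correct formula is tan(x+y) = (tan(x) + tan(y))/(1 - tan(x)tan(y)).

Conclusion: No, this is NOT an identity.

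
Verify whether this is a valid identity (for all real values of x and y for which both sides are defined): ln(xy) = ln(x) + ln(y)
Yes, this is an identity.

Claim: ln(xy) = ln(x) + ln(y).
Reasoning: Both sides are simultaneously defined only when x, y > 0. Write x = e^p, y = e^q (p = ln x, q = ln y). Then xy = e^p · e^q = e^(p+q), so ln(xy) = p + q = ln(x) + ln(y).
So the two sides agree for all real values of x and y for which both sides are defined.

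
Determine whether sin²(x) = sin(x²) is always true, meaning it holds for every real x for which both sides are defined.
Claim: sin²(x) = sin(x²).
Test a specific point where both sides are defined: x = π/4.
LHS = sin²(x) ≈ 0.5000
RHS = sin(x²) ≈ 0.5785
Since 0.5000 ≠ 0.5785, the equation fails at this point, so it cannot hold for every real x for which both sides are defined.
sin²(x) means (sin x)², squaring the output; sin(x²) squares the input. These are different functions.

Conclusion: No, this is NOT an identity.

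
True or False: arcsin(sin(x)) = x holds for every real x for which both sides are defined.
False.

Claim: arcsin(sin(x)) = x.
Test a specific point where both sides are defined: x = 3π/4.
LHS = arcsin(sin(x)) ≈ 0.7854
RHS = x ≈ 2.3562
Since 0.7854 ≠ 2.3562, the equation fails at this point, so it cannot hold for every real x for which both sides are defined.
arcsin only returns values in [-π/2, π/2], so arcsin(sin(x)) = x holds only for x in that interval, not for all real x.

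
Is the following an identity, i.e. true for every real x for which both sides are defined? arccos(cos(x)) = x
No, this is NOT an identity.

Claim: arccos(cos(x)) = x.
Test a specific point where both sides are defined: x = -π/3.
LHS = arccos(cos(x)) ≈ 1.0472
RHS = x ≈ -1.0472
Since 1.0472 ≠ -1.0472, the equation fails at this point, so it cannot hold for every real x for which both sides are defined.
arccos only returns values in [0, π], so arccos(cos(x)) = x holds only for x in that interval, not for all real x.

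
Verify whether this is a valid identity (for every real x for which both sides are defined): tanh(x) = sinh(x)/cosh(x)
Claim: tanh(x) = sinh(x)/cosh(x).
Reasoning: tanh(x) is defined as sinh(x)/cosh(x) = (e^x - e^-x)/(e^x + e^-x); cosh(x) ≥ 1 is never zero, so this holds for every real x.
So the two sides agree for every real x for which both sides are defined.

Conclusion: Yes, this is an identity.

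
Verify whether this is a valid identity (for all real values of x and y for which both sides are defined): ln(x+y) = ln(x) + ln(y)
No, this is NOT an identity.

Claim: ln(x+y) = ln(x) + ln(y).
Test a specific point where both sides are defined: x = 1/2, y = 4.
LHS = ln(x+y) ≈ 1.5041
RHS = ln(x) + ln(y) ≈ 0.6931
Since 1.5041 ≠ 0.6931, the equation fails at this point, so it cannot hold for all real values of x and y for which both sides are defined.
ln(x) + ln(y) = ln(xy), not ln(x+y).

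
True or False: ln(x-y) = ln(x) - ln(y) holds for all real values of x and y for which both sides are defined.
Claim: ln(x-y) = ln(x) - ln(y).
Test a specific point where both sides are defined: x = 5, y = 2.
LHS = ln(x-y) ≈ 1.0986
RHS = ln(x) - ln(y) ≈ 0.9163
Since 1.0986 ≠ 0.9163, the equation fails at this point, so it cannot hold for all real values of x and y for which both sides are defined.
ln(x) - ln(y) = ln(x/y), not ln(x-y).

Conclusion: False.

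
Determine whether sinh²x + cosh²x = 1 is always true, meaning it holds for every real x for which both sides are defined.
No, this is NOT an identity.

Claim: sinh²x + cosh²x = 1.
Test a specific point where both sides are defined: x = 3.
LHS = sinh²x + cosh²x ≈ 201.7156
RHS = 1 ≈ 1.0000
Since 201.7156 ≠ 1.0000, the equation fails at this point, so it cannot hold for every real x for which both sides are defined.
The correct hyperbolic identity is cosh²x - sinh²x = 1 (a difference); the sum sinh²x + cosh²x equals cosh(2x).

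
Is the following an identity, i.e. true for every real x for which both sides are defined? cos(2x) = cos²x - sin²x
Claim: cos(2x) = cos²x - sin²x.
Reasoning: Put y = x in the addition formula cos(x+y) = cos(x)cos(y) - sin(x)sin(y): cos(2x) = cos²x - sin²x.
So the two sides agree for every real x for which both sides are defined.

Conclusion: Yes, this is an identity.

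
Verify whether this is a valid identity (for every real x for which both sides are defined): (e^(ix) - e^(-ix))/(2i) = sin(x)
Claim: (e^(ix) - e^(-ix))/(2i) = sin(x).
Reasoning: By Euler's formula e^(ix) = cos(x) + i·sin(x) and e^(-ix) = cos(x) - i·sin(x). Subtracting cancels the cosine terms: e^(ix) - e^(-ix) = 2i·sin(x); divide by 2i.
So the two sides agree for every real x for which both sides are defined.

Conclusion: Yes, this is an identity.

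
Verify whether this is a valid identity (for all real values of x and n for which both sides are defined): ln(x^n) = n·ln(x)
Claim: ln(x^n) = n·ln(x).
Reasoning: The right side requires x > 0. For x > 0, x^n = (e^(ln x))^n = e^(n·ln x), so taking ln of both sides gives ln(x^n) = n·ln(x).
So the two sides agree for all real values of x and n for which both sides are defined.

Conclusion: Yes, this is an identity.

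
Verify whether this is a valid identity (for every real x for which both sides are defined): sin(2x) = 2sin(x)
Claim: sin(2x) = 2sin(x).
Test a specific point where both sides are defined: x = -π/2.
LHS = sin(2x) ≈ 0.0000
RHS = 2sin(x) ≈ -2.0000
Since 0.0000 ≠ -2.0000, the equation fails at this point, so it cannot hold for every real x for which both sides are defined.
The correct double-angle formula is sin(2x) = 2sin(x)cos(x).

Conclusion: No, this is NOT an identity.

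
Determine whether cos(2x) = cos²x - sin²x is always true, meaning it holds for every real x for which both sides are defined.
Claim: cos(2x) = cos²x - sin²x.
Reasoning: Put y = x in the addition formula cos(x+y) = cos(x)cos(y) - sin(x)sin(y): cos(2x) = cos²x - sin²x.
So the two sides agree for every real x for which both sides are defined.

Conclusion: Yes, this is an identity.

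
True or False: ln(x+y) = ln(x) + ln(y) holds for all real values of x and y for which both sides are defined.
Claim: ln(x+y) = ln(x) + ln(y).
Test a specific point where both sides are defined: x = 1, y = 4.
LHS = ln(x+y) ≈ 1.6094
RHS = ln(x) + ln(y) ≈ 1.3863
Since 1.6094 ≠ 1.3863, the equation fails at this point, so it cannot hold for all real values of x and y for which both sides are defined.
ln(x) + ln(y) = ln(xy), not ln(x+y).

Conclusion: False.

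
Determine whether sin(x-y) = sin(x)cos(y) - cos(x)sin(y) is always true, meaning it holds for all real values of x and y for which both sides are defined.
Claim: sin(x-y) = sin(x)cos(y) - cos(x)sin(y).
Reasoning: Replace y by -y in sin(x+y) = sin(x)cos(y) + cos(x)sin(y) and use cos(-y) = cos(y), sin(-y) = -sin(y): sin(x-y) = sin(x)cos(y) - cos(x)sin(y).
So the two sides agree for all real values of x and y for which both sides are defined.

Conclusion: Yes, this is an identity.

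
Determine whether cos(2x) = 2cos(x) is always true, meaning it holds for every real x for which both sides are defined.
No, this is NOT an identity.

Claim: cos(2x) = 2cos(x).
Test a specific point where both sides are defined: x = 3π/4.
LHS = cos(2x) ≈ 0.0000
RHS = 2cos(x) ≈ -1.4142
Since 0.0000 ≠ -1.4142, the equation fails at this point, so it cannot hold for every real x for which both sides are defined.
The correct double-angle formula is cos(2x) = cos²x - sin²x.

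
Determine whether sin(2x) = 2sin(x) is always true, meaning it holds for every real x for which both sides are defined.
No, this is NOT an identity.

Claim: sin(2x) = 2sin(x).
Test a specific point where both sides are defined: x = π/6.
LHS = sin(2x) ≈ 0.8660
RHS = 2sin(x) ≈ 1.0000
Since 0.8660 ≠ 1.0000, the equation fails at this point, so it cannot hold for every real x for which both sides are defined.
The correct double-angle formula is sin(2x) = 2sin(x)cos(x).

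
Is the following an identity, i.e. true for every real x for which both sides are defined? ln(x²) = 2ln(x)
Claim: ln(x²) = 2ln(x).
Reasoning: The right side requires x > 0. For x > 0, x² = (e^(ln x))² = e^(2ln x), so ln(x²) = 2ln(x). (For x < 0 the right side is undefined, so those values are outside the claim.)
So the two sides agree for every real x for which both sides are defined.

Conclusion: Yes, this is an identity.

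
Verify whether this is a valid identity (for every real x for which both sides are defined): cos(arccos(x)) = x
Claim: cos(arccos(x)) = x.
Reasoning: For -1 ≤ x ≤ 1 (where arccos is defined), arccos(x) is by definition an angle whose cosine equals x. Taking the cosine of that angle returns x. (Note the other order, arccos(cos x) = x, is NOT an identity.)
So the two sides agree for every real x for which both sides are defined.

Conclusion: Yes, this is an identity.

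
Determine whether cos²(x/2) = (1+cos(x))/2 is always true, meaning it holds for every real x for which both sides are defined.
Yes, this is an identity.

Claim: cos²(x/2) = (1+cos(x))/2.
Reasoning: Use cos(2θ) = 2cos²θ - 1 with θ = x/2: cos(x) = 2cos²(x/2) - 1. Solving for cos²(x/2) gives (1 + cos(x))/2.
So the two sides agree for every real x for which both sides are defined.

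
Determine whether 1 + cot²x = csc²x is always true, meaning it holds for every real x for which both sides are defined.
Claim: 1 + cot²x = csc²x.
Reasoning: Start from sin²x + cos²x = 1 and divide every term by sin²x (allowed wherever cot x and csc x are defined): 1 + cot²x = 1/sin²x = csc²x.
So the two sides agree for every real x for which both sides are defined.

Conclusion: Yes, this is an identity.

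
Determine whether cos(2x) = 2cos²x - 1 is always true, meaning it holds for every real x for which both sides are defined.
Yes, this is an identity.

Claim: cos(2x) = 2cos²x - 1.
Reasoning: cos(2x) = cos²x - sin²x. Replace sin²x by 1 - cos²x: cos²x - (1 - cos²x) = 2cos²x - 1.
So the two sides agree for every real x for which both sides are defined.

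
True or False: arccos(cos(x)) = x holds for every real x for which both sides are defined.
Claim: arccos(cos(x)) = x.
Test a specific point where both sides are defined: x = -π/2.
LHS = arccos(cos(x)) ≈ 1.5708
RHS = x ≈ -1.5708
Since 1.5708 ≠ -1.5708, the equation fails at this point, so it cannot hold for every real x for which both sides are defined.
arccos only returns values in [0, π], so arccos(cos(x)) = x holds only for x in that interval, not for all real x.

Conclusion: False.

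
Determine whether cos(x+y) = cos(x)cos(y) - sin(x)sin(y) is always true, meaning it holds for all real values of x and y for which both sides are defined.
Claim: cos(x+y) = cos(x)cos(y) - sin(x)sin(y).
Reasoning: By Euler's formula e^(i(x+y)) = e^(ix)·e^(iy) = (cos x + i·sin x)(cos y + i·sin y). The real part of the left side is cos(x+y); the real part of the product is cos(x)cos(y) - sin(x)sin(y) (since i·i = -1).
So the two sides agree for all real values of x and y for which both sides are defined.

Conclusion: Yes, this is an identity.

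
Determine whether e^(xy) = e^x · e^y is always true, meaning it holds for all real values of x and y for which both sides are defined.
Claim: e^(xy) = e^x · e^y.
Test a specific point where both sides are defined: x = 1, y = 1.
LHS = e^(xy) ≈ 2.7183
RHS = e^x · e^y ≈ 7.3891
Since 2.7183 ≠ 7.3891, the equation fails at this point, so it cannot hold for all real values of x and y for which both sides are defined.
e^x · e^y = e^(x+y), not e^(xy).

Conclusion: No, this is NOT an identity.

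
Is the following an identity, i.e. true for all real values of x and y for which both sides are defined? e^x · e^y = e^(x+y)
Claim: e^x · e^y = e^(x+y).
Reasoning: This is the law of exponents for a common base: multiplying powers adds exponents. E.g. from the series, (Σ x^j/j!)(Σ y^k/k!) = Σ_m (Σ_{j+k=m} x^j y^k/(j!k!)) = Σ_m (x+y)^m/m! by the binomial theorem.
So the two sides agree for all real values of x and y for which both sides are defined.

Conclusion: Yes, this is an identity.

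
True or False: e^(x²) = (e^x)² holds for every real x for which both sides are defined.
Claim: e^(x²) = (e^x)².
Test a specific point where both sides are defined: x = 1/2.
LHS = e^(x²) ≈ 1.2840
RHS = (e^x)² ≈ 2.7183
Since 1.2840 ≠ 2.7183, the equation fails at this point, so it cannot hold for every real x for which both sides are defined.
(e^x)² = e^(2x), and 2x ≠ x² in general.

Conclusion: False.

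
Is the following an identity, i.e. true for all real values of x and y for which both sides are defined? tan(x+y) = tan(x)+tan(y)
Claim: tan(x+y) = tan(x)+tan(y).
Test a specific point where both sides are defined: x = π/4, y = 2π/3.
LHS = tan(x+y) ≈ -0.2679
RHS = tan(x)+tan(y) ≈ -0.7321
Since -0.2679 ≠ -0.7321, the equation fails at this point, so it cannot hold for all real values of x and y for which both sides are defined.
The correct formula is tan(x+y) = (tan(x) + tan(y))/(1 - tan(x)tan(y)).

Conclusion: No, this is NOT an identity.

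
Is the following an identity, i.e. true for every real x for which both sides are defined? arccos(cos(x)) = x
Claim: arccos(cos(x)) = x.
Test a specific point where both sides are defined: x = -π/3.
LHS = arccos(cos(x)) ≈ 1.0472
RHS = x ≈ -1.0472
Since 1.0472 ≠ -1.0472, the equation fails at this point, so it cannot hold for every real x for which both sides are defined.
arccos only returns values in [0, π], so arccos(cos(x)) = x holds only for x in that interval, not for all real x.

Conclusion: No, this is NOT an identity.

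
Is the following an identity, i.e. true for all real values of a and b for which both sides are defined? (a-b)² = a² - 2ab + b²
Yes, this is an identity.

Claim: (a-b)² = a² - 2ab + b².
Reasoning: Expand: (a-b)² = (a-b)(a-b) = a·a - a·b - b·a + b·b = a² - 2ab + b².
So the two sides agree for all real values of a and b for which both sides are defined.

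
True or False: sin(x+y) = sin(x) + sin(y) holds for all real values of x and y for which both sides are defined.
False.

Claim: sin(x+y) = sin(x) + sin(y).
Test a specific point where both sides are defined: x = π/4, y = -π/2.
LHS = sin(x+y) ≈ -0.7071
RHS = sin(x) + sin(y) ≈ -0.2929
Since -0.7071 ≠ -0.2929, the equation fails at this point, so it cannot hold for all real values of x and y for which both sides are defined.
The correct expansion is sin(x+y) = sin(x)cos(y) + cos(x)sin(y); sine is not additive.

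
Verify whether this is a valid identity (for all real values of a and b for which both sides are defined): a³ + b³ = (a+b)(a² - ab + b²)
Claim: a³ + b³ = (a+b)(a² - ab + b²).
Reasoning: Expand the right side: (a+b)(a² - ab + b²) = a³ - a²b + ab² + a²b - ab² + b³ = a³ + b³ (the middle terms cancel in pairs).
So the two sides agree for all real values of a and b for which both sides are defined.

Conclusion: Yes, this is an identity.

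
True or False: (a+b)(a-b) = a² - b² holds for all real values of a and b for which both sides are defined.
True.

Claim: (a+b)(a-b) = a² - b².
Reasoning: Expand: (a+b)(a-b) = a² - ab + ba - b² = a² - b² (the cross terms cancel).
So the two sides agree for all real values of a and b for which both sides are defined.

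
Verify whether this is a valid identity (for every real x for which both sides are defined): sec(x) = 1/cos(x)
Yes, this is an identity.

Claim: sec(x) = 1/cos(x).
Reasoning: sec(x) is by definition the reciprocal of cos(x), wherever cos(x) ≠ 0.
So the two sides agree for every real x for which both sides are defined.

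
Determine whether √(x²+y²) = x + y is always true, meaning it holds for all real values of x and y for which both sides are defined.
Claim: √(x²+y²) = x + y.
Test a specific point where both sides are defined: x = 5, y = 1.
LHS = √(x²+y²) ≈ 5.0990
RHS = x + y ≈ 6.0000
Since 5.0990 ≠ 6.0000, the equation fails at this point, so it cannot hold for all real values of x and y for which both sides are defined.
(x+y)² = x² + 2xy + y², not x² + y², so the square root does not split this way.

Conclusion: No, this is NOT an identity.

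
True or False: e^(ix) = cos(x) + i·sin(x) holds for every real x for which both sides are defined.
True.

Claim: e^(ix) = cos(x) + i·sin(x).
Reasoning: Euler's formula. Expand e^(ix) = Σ (ix)^k / k!. Since i² = -1, the even-k terms are Σ (-1)^m x^(2m)/(2m)! = cos(x) and the odd-k terms are i · Σ (-1)^m x^(2m+1)/(2m+1)! = i·sin(x).
So the two sides agree for every real x for which both sides are defined.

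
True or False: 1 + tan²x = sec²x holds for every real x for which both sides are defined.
Claim: 1 + tan²x = sec²x.
Reasoning: Start from sin²x + cos²x = 1 and divide every term by cos²x (allowed wherever tan x and sec x are defined): tan²x + 1 = 1/cos²x = sec²x.
So the two sides agree for every real x for which both sides are defined.

Conclusion: True.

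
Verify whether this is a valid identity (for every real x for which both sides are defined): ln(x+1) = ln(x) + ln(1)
Claim: ln(x+1) = ln(x) + ln(1).
Test a specific point where both sides are defined: x = 3/2.
LHS = ln(x+1) ≈ 0.9163
RHS = ln(x) + ln(1) ≈ 0.4055
Since 0.9163 ≠ 0.4055, the equation fails at this point, so it cannot hold for every real x for which both sides are defined.
ln(1) = 0, so the right side is just ln(x), which differs from ln(x+1).

Conclusion: No, this is NOT an identity.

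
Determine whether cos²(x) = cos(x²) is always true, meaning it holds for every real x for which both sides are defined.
Claim: cos²(x) = cos(x²).
Test a specific point where both sides are defined: x = π/4.
LHS = cos²(x) ≈ 0.5000
RHS = cos(x²) ≈ 0.8157
Since 0.5000 ≠ 0.8157, the equation fails at this point, so it cannot hold for every real x for which both sides are defined.
cos²(x) means (cos x)², squaring the output; cos(x²) squares the input. These are different functions.

Conclusion: No, this is NOT an identity.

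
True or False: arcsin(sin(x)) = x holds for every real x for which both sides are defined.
False.

Claim: arcsin(sin(x)) = x.
Test a specific point where both sides are defined: x = 3π/4.
LHS = arcsin(sin(x)) ≈ 0.7854
RHS = x ≈ 2.3562
Since 0.7854 ≠ 2.3562, the equation fails at this point, so it cannot hold for every real x for which both sides are defined.
arcsin only returns values in [-π/2, π/2], so arcsin(sin(x)) = x holds only for x in that interval, not for all real x.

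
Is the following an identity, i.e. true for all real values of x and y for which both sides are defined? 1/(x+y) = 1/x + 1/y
No, this is NOT an identity.

Claim: 1/(x+y) = 1/x + 1/y.
Test a specific point where both sides are defined: x = -3, y = 2.
LHS = 1/(x+y) ≈ -1.0000
RHS = 1/x + 1/y ≈ 0.1667
Since -1.0000 ≠ 0.1667, the equation fails at this point, so it cannot hold for all real values of x and y for which both sides are defined.
1/x + 1/y = (x+y)/(xy), which is not 1/(x+y).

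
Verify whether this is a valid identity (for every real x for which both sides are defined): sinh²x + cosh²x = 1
Claim: sinh²x + cosh²x = 1.
Test a specific point where both sides are defined: x = 3.
LHS = sinh²x + cosh²x ≈ 201.7156
RHS = 1 ≈ 1.0000
Since 201.7156 ≠ 1.0000, the equation fails at this point, so it cannot hold for every real x for which both sides are defined.
The correct hyperbolic identity is cosh²x - sinh²x = 1 (a difference); the sum sinh²x + cosh²x equals cosh(2x).

Conclusion: No, this is NOT an identity.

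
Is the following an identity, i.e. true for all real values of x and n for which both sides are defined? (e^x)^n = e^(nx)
Yes, this is an identity.

Claim: (e^x)^n = e^(nx).
Reasoning: e^x is a positive real number, and for a positive base B and real exponent n, B^n = e^(n·ln B). With B = e^x, ln B = x, so (e^x)^n = e^(n·x).
So the two sides agree for all real values of x and n for which both sides are defined.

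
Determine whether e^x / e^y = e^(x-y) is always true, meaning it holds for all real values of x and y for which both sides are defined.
Yes, this is an identity.

Claim: e^x / e^y = e^(x-y).
Reasoning: 1/e^y = e^(-y), so e^x / e^y = e^x · e^(-y) = e^(x + (-y)) = e^(x-y) by the product rule for exponents.
So the two sides agree for all real values of x and y for which both sides are defined.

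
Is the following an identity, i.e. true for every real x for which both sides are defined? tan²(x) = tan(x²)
Claim: tan²(x) = tan(x²).
Test a specific point where both sides are defined: x = π/4.
LHS = tan²(x) ≈ 1.0000
RHS = tan(x²) ≈ 0.7092
Since 1.0000 ≠ 0.7092, the equation fails at this point, so it cannot hold for every real x for which both sides are defined.
tan²(x) means (tan x)², squaring the output; tan(x²) squares the input. These are different functions.

Conclusion: No, this is NOT an identity.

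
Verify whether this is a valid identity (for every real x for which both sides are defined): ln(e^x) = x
Claim: ln(e^x) = x.
Reasoning: ln is the inverse of the exponential: ln(e^x) asks for the exponent p with e^p = e^x, and since e^p is one-to-one that exponent is p = x.
So the two sides agree for every real x for which both sides are defined.

Conclusion: Yes, this is an identity.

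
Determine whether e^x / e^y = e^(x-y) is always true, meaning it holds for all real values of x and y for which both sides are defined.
Claim: e^x / e^y = e^(x-y).
Reasoning: 1/e^y = e^(-y), so e^x / e^y = e^x · e^(-y) = e^(x + (-y)) = e^(x-y) by the product rule for exponents.
So the two sides agree for all real values of x and y for which both sides are defined.

Conclusion: Yes, this is an identity.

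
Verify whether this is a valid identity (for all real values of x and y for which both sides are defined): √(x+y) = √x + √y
No, this is NOT an identity.

Claim: √(x+y) = √x + √y.
Test a specific point where both sides are defined: x = 2, y = 1/2.
LHS = √(x+y) ≈ 1.5811
RHS = √x + √y ≈ 2.1213
Since 1.5811 ≠ 2.1213, the equation fails at this point, so it cannot hold for all real values of x and y for which both sides are defined.
Squaring the right side gives x + 2√(xy) + y, not x + y.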